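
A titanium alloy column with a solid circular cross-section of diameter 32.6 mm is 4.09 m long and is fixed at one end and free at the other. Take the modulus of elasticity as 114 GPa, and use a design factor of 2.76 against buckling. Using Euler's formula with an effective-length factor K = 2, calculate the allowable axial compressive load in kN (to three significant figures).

I = πd⁴/64 = π×32.6⁴/64 = 55440 mm⁴.
Effective length L_e = KL = 2×4.09 m = 8180 mm.
Euler critical load P_cr = π²EI/L_e² = π²×114000×55440/8180² = 932.3 N.
P_allow = P_cr/n = 932.3/2.76 = 337.8 N.

P_allow = 0.338 kN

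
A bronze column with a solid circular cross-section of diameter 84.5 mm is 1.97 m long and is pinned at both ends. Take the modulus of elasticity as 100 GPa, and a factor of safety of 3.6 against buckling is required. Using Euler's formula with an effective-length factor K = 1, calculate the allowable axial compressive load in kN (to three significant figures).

I = πd⁴/64 = π×84.5⁴/64 = 2.503×10^6 mm⁴.
Effective length L_e = KL = 1×1.97 m = 1970 mm.
Euler critical load P_cr = π²EI/L_e² = π²×100000×2.503×10^6/1970² = 636400 N.
P_allow = P_cr/n = 636400/3.6 = 176800 N.

P_allow = 177 kN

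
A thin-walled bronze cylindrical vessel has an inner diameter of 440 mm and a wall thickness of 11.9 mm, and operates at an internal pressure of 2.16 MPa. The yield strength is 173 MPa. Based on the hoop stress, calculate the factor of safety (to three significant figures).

σ_h = pD/(2t) = 2.16×440/(2×11.9) = 39.93 MPa.
n = 173/39.93 = 4.332.

n = 4.33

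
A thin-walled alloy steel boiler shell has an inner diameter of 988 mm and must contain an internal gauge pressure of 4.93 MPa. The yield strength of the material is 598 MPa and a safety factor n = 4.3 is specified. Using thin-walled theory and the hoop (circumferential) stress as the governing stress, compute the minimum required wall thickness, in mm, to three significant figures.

t = 17.5 mm

σ_allow = 598/4.3 = 139.1 MPa.
Hoop stress σ_h = pD/(2t), so t = pD/(2σ_allow) = 4.93×988/(2×139.1) = 17.51 mm.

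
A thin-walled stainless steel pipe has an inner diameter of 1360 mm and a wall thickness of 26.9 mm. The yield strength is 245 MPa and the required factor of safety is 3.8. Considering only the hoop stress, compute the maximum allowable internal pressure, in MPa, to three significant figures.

p_allow = 2.55 MPa

σ_allow = 245/3.8 = 64.47 MPa.
σ_h = pD/(2t) → p_allow = 2σ_allow t/D = 2×64.47×26.9/1360 = 2.551 MPa.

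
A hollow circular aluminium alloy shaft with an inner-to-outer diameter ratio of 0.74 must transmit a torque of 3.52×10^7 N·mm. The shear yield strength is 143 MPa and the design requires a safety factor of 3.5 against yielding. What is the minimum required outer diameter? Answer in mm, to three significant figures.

τ_allow = 143/3.5 = 40.86 MPa.
For a hollow shaft τ = 16T/[πd_o³(1−k⁴)] with k = 0.74, so 1−k⁴ = 0.7001.
d_o³ = 16T/[π τ_allow (1−k⁴)] = 16×3.5200×10^7/(π×40.86×0.7001) = 6.267×10^6 mm³.
d_o = 184.4 mm.

d_o = 184 mm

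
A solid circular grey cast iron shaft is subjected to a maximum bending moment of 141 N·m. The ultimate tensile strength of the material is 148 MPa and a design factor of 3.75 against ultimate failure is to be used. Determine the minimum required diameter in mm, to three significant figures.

σ_allow = 148/3.75 = 39.47 MPa.
For a solid circular section σ = 32M/(πd³), so d³ = 32M/(π σ_allow) = 32×141000/(π×39.47) = 36390 mm³.
d = 33.14 mm.

d = 33.1 mm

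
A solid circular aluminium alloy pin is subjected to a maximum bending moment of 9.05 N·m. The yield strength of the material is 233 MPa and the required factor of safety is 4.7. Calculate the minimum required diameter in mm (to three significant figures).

σ_allow = 233/4.7 = 49.57 MPa.
For a solid circular section σ = 32M/(πd³), so d³ = 32M/(π σ_allow) = 32×9050.0/(π×49.57) = 1859 mm³.
d = 12.30 mm.

d = 12.3 mm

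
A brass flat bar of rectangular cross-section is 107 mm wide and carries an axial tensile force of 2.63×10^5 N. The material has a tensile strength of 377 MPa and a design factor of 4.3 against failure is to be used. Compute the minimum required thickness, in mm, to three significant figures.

t = 28.0 mm

σ_allow = 377/4.3 = 87.67 MPa.
Required area A = F/σ_allow = 263000/87.67 = 3000 mm².
t = A/w = 3000/107 = 28.03 mm.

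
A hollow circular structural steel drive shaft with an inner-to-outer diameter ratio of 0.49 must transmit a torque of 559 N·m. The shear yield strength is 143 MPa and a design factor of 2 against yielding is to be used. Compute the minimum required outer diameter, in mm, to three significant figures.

τ_allow = 143/2 = 71.50 MPa.
For a hollow shaft τ = 16T/[πd_o³(1−k⁴)] with k = 0.49, so 1−k⁴ = 0.9424.
d_o³ = 16T/[π τ_allow (1−k⁴)] = 16×559000/(π×71.50×0.9424) = 42250 mm³.
d_o = 34.83 mm.

d_o = 34.8 mm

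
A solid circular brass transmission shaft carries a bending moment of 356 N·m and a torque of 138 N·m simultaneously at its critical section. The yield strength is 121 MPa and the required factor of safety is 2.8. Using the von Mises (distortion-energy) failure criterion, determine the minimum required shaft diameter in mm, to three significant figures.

σ_allow = σ_y/n = 121/2.8 = 43.21 MPa.
For a solid shaft σ_b = 32M/(πd³) and τ = 16T/(πd³), so the von Mises stress is σ' = (16/πd³)·√(4M²+3T²).
√(4M²+3T²) = √(4×(356000)² + 3×(138000)²) = 751000 N·mm.
d³ = 16×751000/(π×43.21) = 88510 mm³.
d = 44.57 mm.

d = 44.6 mm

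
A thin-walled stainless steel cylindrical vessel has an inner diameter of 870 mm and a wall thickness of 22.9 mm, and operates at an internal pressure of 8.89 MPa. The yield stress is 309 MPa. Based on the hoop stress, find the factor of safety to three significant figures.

σ_h = pD/(2t) = 8.89×870/(2×22.9) = 168.9 MPa.
n = 309/168.9 = 1.830.

n = 1.83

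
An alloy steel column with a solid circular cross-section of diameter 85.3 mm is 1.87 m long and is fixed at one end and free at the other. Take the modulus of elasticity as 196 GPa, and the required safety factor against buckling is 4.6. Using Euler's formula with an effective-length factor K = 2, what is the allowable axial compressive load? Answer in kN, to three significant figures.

I = πd⁴/64 = π×85.3⁴/64 = 2.599×10^6 mm⁴.
Effective length L_e = KL = 2×1.87 m = 3740 mm.
Euler critical load P_cr = π²EI/L_e² = π²×196000×2.599×10^6/3740² = 359400 N.
P_allow = P_cr/n = 359400/4.6 = 78130 N.

P_allow = 78.1 kN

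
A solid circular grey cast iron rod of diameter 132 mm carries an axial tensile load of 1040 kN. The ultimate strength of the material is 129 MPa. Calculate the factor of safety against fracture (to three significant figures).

A = πd²/4 = 13680 mm².
σ = F/A = 1040000/13680 = 76.00 MPa.
n = 129/76.00 = 1.697.

n = 1.70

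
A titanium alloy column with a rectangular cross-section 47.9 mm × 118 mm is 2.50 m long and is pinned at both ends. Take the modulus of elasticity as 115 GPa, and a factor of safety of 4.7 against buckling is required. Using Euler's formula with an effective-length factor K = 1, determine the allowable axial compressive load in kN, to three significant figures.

P_allow = 41.8 kN

Buckling occurs about the weak axis: I_min = h·b³/12 = 118×47.9³/12 = 1.081×10^6 mm⁴ (b = 47.9 mm is the smaller dimension).
Effective length L_e = KL = 1×2.50 m = 2500 mm.
Euler critical load P_cr = π²EI/L_e² = π²×115000×1.081×10^6/2500² = 196300 N.
P_allow = P_cr/n = 196300/4.7 = 41760 N.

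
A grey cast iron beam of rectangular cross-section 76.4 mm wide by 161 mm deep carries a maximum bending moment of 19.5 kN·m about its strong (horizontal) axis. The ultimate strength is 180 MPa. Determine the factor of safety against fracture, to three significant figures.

n = 3.05

Section modulus S = bh²/6 = 76.4×161²/6 = 330100 mm³.
σ = M/S = 1.9500×10^7/330100 = 59.08 MPa.
n = 180/59.08 = 3.047.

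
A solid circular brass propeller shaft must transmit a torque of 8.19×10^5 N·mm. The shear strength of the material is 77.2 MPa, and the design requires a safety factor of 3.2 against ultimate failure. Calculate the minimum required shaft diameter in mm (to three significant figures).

Allowable shear stress τ_allow = 77.2/3.2 = 24.12 MPa.
For a solid shaft τ = 16T/(πd³), so d³ = 16T/(π τ_allow) = 16×819000/(π×24.12) = 172900 mm³.
d = (172900)^(1/3) = 55.71 mm.

d = 55.7 mm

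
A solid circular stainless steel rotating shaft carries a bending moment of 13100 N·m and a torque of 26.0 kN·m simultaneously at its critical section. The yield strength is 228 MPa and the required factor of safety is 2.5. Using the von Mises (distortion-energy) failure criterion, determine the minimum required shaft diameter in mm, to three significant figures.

σ_allow = σ_y/n = 228/2.5 = 91.20 MPa.
For a solid shaft σ_b = 32M/(πd³) and τ = 16T/(πd³), so the von Mises stress is σ' = (16/πd³)·√(4M²+3T²).
√(4M²+3T²) = √(4×(1.310×10^7)² + 3×(2.600×10^7)²) = 5.210×10^7 N·mm.
d³ = 16×5.210×10^7/(π×91.20) = 2.909×10^6 mm³.
d = 142.8 mm.

d = 143 mm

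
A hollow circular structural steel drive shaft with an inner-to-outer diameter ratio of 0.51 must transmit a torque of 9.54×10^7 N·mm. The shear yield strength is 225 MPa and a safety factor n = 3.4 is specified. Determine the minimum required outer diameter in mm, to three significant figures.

τ_allow = 225/3.4 = 66.18 MPa.
For a hollow shaft τ = 16T/[πd_o³(1−k⁴)] with k = 0.51, so 1−k⁴ = 0.9323.
d_o³ = 16T/[π τ_allow (1−k⁴)] = 16×9.5400×10^7/(π×66.18×0.9323) = 7.875×10^6 mm³.
d_o = 199.0 mm.

d_o = 199 mm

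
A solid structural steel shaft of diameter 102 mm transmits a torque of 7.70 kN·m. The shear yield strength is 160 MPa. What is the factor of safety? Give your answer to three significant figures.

n = 4.33

τ = 16T/(πd³) = 16×7700000/(π×102³) = 36.95 MPa.
n = τ_limit/τ = 160/36.95 = 4.330.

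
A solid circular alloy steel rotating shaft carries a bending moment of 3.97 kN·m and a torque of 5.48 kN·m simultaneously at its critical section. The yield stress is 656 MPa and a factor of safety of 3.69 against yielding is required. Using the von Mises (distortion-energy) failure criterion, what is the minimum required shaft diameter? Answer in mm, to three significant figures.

σ_allow = σ_y/n = 656/3.69 = 177.8 MPa.
For a solid shaft σ_b = 32M/(πd³) and τ = 16T/(πd³), so the von Mises stress is σ' = (16/πd³)·√(4M²+3T²).
√(4M²+3T²) = √(4×(3.970×10^6)² + 3×(5.480×10^6)²) = 1.237×10^7 N·mm.
d³ = 16×1.237×10^7/(π×177.8) = 354500 mm³.
d = 70.77 mm.

d = 70.8 mm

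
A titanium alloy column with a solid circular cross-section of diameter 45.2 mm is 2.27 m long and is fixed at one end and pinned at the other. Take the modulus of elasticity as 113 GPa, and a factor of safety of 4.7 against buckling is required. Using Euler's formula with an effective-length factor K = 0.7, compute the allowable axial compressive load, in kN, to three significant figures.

P_allow = 19.3 kN

I = πd⁴/64 = π×45.2⁴/64 = 204900 mm⁴.
Effective length L_e = KL = 0.7×2.27 m = 1589 mm.
Euler critical load P_cr = π²EI/L_e² = π²×113000×204900/1589² = 90500 N.
P_allow = P_cr/n = 90500/4.7 = 19260 N.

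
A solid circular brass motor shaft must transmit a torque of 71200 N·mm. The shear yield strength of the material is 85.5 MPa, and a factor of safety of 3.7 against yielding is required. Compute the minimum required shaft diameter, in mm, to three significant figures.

d = 25.0 mm

Allowable shear stress τ_allow = 85.5/3.7 = 23.11 MPa.
For a solid shaft τ = 16T/(πd³), so d³ = 16T/(π τ_allow) = 16×71200/(π×23.11) = 15690 mm³.
d = (15690)^(1/3) = 25.04 mm.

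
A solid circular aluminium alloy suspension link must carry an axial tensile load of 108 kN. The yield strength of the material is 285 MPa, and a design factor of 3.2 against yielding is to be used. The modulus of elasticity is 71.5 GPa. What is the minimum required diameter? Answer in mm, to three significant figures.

Allowable stress σ_allow = 285/3.2 = 89.06 MPa.
Required area A = F/σ_allow = 108000/89.06 = 1213 mm².
A = πd²/4 → d = √(4A/π) = 39.29 mm.

d = 39.3 mm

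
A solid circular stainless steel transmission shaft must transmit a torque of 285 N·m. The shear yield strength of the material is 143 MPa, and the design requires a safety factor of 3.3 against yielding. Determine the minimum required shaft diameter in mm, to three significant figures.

Allowable shear stress τ_allow = 143/3.3 = 43.33 MPa.
For a solid shaft τ = 16T/(πd³), so d³ = 16T/(π τ_allow) = 16×285000/(π×43.33) = 33500 mm³.
d = (33500)^(1/3) = 32.24 mm.

d = 32.2 mm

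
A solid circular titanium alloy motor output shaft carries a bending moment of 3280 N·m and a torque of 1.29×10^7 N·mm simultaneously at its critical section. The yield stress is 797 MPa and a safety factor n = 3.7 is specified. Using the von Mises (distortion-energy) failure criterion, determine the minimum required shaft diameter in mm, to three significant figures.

σ_allow = σ_y/n = 797/3.7 = 215.4 MPa.
For a solid shaft σ_b = 32M/(πd³) and τ = 16T/(πd³), so the von Mises stress is σ' = (16/πd³)·√(4M²+3T²).
√(4M²+3T²) = √(4×(3.280×10^6)² + 3×(1.290×10^7)²) = 2.329×10^7 N·mm.
d³ = 16×2.329×10^7/(π×215.4) = 550600 mm³.
d = 81.96 mm.

d = 82.0 mm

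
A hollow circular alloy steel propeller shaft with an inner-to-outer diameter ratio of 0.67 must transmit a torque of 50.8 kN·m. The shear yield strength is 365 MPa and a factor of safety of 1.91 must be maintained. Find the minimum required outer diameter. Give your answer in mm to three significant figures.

d_o = 119 mm

τ_allow = 365/1.91 = 191.1 MPa.
For a hollow shaft τ = 16T/[πd_o³(1−k⁴)] with k = 0.67, so 1−k⁴ = 0.7985.
d_o³ = 16T/[π τ_allow (1−k⁴)] = 16×5.0800×10^7/(π×191.1×0.7985) = 1.696×10^6 mm³.
d_o = 119.2 mm.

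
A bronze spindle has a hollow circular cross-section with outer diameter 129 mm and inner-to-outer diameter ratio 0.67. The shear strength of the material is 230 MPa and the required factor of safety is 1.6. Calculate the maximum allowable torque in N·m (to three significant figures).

τ_allow = 230/1.6 = 143.8 MPa.
For a hollow shaft T_allow = τ_allow·πd_o³(1−k⁴)/16 with 1−k⁴ = 0.7985, so πd_o³(1−k⁴)/16 = 336600 mm³.
T_allow = 143.8×336600 = 4.838×10^7 N·mm = 48380 N·m.

T_allow = 48400 N·m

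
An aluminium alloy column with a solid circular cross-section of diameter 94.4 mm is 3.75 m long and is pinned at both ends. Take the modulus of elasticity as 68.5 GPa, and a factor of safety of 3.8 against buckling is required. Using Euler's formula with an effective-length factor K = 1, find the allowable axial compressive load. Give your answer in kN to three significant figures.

P_allow = 49.3 kN

I = πd⁴/64 = π×94.4⁴/64 = 3.898×10^6 mm⁴.
Effective length L_e = KL = 1×3.75 m = 3750 mm.
Euler critical load P_cr = π²EI/L_e² = π²×68500×3.898×10^6/3750² = 187400 N.
P_allow = P_cr/n = 187400/3.8 = 49320 N.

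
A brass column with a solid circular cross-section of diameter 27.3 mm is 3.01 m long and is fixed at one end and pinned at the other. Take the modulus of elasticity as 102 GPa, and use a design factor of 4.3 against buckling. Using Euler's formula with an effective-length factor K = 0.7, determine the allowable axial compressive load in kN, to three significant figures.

P_allow = 1.44 kN

I = πd⁴/64 = π×27.3⁴/64 = 27270 mm⁴.
Effective length L_e = KL = 0.7×3.01 m = 2107 mm.
Euler critical load P_cr = π²EI/L_e² = π²×102000×27270/2107² = 6183 N.
P_allow = P_cr/n = 6183/4.3 = 1438 N.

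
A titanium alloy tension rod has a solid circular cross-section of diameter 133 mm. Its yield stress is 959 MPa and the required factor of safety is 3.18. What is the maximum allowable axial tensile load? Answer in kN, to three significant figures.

F_allow = 4190 kN

σ_allow = 959/3.18 = 301.6 MPa.
A = πd²/4 = π×133²/4 = 13890 mm².
F_allow = σ_allow × A = 301.6×13890 = 4.190×10^6 N.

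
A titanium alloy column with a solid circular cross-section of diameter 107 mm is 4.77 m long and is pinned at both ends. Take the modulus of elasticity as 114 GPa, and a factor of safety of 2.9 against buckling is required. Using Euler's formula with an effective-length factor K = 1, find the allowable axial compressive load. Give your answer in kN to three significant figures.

I = πd⁴/64 = π×107⁴/64 = 6.434×10^6 mm⁴.
Effective length L_e = KL = 1×4.77 m = 4770 mm.
Euler critical load P_cr = π²EI/L_e² = π²×114000×6.434×10^6/4770² = 318200 N.
P_allow = P_cr/n = 318200/2.9 = 109700 N.

P_allow = 110 kN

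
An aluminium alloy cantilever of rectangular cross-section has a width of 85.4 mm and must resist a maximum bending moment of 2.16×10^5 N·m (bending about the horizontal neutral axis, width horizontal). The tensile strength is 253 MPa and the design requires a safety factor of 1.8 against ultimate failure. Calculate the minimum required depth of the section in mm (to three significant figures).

σ_allow = 253/1.8 = 140.6 MPa.
For a rectangular section σ = 6M/(bh²), so h² = 6M/(b σ_allow) = 6×2.1600×10^8/(85.4×140.6) = 108000 mm².
h = 328.6 mm.

h = 329 mm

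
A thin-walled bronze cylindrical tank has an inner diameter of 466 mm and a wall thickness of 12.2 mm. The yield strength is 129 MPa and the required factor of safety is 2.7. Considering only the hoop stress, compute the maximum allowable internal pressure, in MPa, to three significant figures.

p_allow = 2.50 MPa

σ_allow = 129/2.7 = 47.78 MPa.
σ_h = pD/(2t) → p_allow = 2σ_allow t/D = 2×47.78×12.2/466 = 2.502 MPa.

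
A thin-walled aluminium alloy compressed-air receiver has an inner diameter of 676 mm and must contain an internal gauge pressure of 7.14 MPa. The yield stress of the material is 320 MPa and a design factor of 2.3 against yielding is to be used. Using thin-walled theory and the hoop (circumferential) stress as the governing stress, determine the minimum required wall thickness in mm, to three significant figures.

t = 17.3 mm

σ_allow = 320/2.3 = 139.1 MPa.
Hoop stress σ_h = pD/(2t), so t = pD/(2σ_allow) = 7.14×676/(2×139.1) = 17.35 mm.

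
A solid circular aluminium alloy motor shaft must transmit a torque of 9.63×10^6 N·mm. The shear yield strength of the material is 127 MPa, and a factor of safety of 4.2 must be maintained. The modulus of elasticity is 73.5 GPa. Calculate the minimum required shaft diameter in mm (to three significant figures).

d = 117 mm

Allowable shear stress τ_allow = 127/4.2 = 30.24 MPa.
For a solid shaft τ = 16T/(πd³), so d³ = 16T/(π τ_allow) = 16×9630000/(π×30.24) = 1.622×10^6 mm³.
d = (1.622×10^6)^(1/3) = 117.5 mm.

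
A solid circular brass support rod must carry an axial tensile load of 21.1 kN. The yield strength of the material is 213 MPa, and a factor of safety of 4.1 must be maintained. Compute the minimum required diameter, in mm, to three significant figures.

d = 22.7 mm

Allowable stress σ_allow = 213/4.1 = 51.95 MPa.
Required area A = F/σ_allow = 21100/51.95 = 406.2 mm².
A = πd²/4 → d = √(4A/π) = 22.74 mm.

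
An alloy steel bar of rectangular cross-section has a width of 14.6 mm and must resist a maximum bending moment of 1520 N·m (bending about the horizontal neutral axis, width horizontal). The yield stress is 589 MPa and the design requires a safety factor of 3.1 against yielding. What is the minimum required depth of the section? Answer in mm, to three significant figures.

σ_allow = 589/3.1 = 190.0 MPa.
For a rectangular section σ = 6M/(bh²), so h² = 6M/(b σ_allow) = 6×1520000/(14.6×190.0) = 3288 mm².
h = 57.34 mm.

h = 57.3 mm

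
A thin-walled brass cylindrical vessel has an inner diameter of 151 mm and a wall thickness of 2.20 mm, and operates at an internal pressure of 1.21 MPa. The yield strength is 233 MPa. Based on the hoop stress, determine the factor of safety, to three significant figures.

σ_h = pD/(2t) = 1.21×151/(2×2.20) = 41.52 MPa.
n = 233/41.52 = 5.611.

n = 5.61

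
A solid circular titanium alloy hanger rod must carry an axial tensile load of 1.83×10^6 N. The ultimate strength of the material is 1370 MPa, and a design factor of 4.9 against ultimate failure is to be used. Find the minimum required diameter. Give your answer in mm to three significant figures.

Allowable stress σ_allow = 1370/4.9 = 279.6 MPa.
Required area A = F/σ_allow = 1830000/279.6 = 6545 mm².
A = πd²/4 → d = √(4A/π) = 91.29 mm.

d = 91.3 mm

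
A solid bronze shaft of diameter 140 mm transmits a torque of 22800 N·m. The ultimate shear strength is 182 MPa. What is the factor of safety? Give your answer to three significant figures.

n = 4.30

τ = 16T/(πd³) = 16×2.2800×10^7/(π×140³) = 42.32 MPa.
n = τ_limit/τ = 182/42.32 = 4.301.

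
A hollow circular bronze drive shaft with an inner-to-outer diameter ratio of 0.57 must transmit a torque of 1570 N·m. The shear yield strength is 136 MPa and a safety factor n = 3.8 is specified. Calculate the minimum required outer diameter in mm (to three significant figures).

d_o = 63.0 mm

τ_allow = 136/3.8 = 35.79 MPa.
For a hollow shaft τ = 16T/[πd_o³(1−k⁴)] with k = 0.57, so 1−k⁴ = 0.8944.
d_o³ = 16T/[π τ_allow (1−k⁴)] = 16×1570000/(π×35.79×0.8944) = 249800 mm³.
d_o = 62.98 mm.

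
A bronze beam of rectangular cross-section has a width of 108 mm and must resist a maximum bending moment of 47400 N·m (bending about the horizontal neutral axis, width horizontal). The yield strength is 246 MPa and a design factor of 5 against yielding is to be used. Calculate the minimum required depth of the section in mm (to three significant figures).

h = 231 mm

σ_allow = 246/5 = 49.20 MPa.
For a rectangular section σ = 6M/(bh²), so h² = 6M/(b σ_allow) = 6×4.7400×10^7/(108×49.20) = 53520 mm².
h = 231.4 mm.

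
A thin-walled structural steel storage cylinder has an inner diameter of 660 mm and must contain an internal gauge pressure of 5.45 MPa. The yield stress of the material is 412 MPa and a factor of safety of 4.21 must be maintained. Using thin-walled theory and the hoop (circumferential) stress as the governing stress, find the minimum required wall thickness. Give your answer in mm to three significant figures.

t = 18.4 mm

σ_allow = 412/4.21 = 97.86 MPa.
Hoop stress σ_h = pD/(2t), so t = pD/(2σ_allow) = 5.45×660/(2×97.86) = 18.38 mm.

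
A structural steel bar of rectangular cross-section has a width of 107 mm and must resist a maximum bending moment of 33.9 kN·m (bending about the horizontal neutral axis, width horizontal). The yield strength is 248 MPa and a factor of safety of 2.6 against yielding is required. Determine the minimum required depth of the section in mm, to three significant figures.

σ_allow = 248/2.6 = 95.38 MPa.
For a rectangular section σ = 6M/(bh²), so h² = 6M/(b σ_allow) = 6×3.3900×10^7/(107×95.38) = 19930 mm².
h = 141.2 mm.

h = 141 mm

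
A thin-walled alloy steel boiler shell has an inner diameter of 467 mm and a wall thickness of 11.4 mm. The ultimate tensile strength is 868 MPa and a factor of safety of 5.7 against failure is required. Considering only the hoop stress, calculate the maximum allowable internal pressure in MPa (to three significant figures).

p_allow = 7.43 MPa

σ_allow = 868/5.7 = 152.3 MPa.
σ_h = pD/(2t) → p_allow = 2σ_allow t/D = 2×152.3×11.4/467 = 7.435 MPa.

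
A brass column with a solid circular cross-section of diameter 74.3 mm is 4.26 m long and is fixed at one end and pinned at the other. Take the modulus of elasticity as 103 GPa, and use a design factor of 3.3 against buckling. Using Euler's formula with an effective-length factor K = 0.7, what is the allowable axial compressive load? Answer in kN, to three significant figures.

I = πd⁴/64 = π×74.3⁴/64 = 1.496×10^6 mm⁴.
Effective length L_e = KL = 0.7×4.26 m = 2982 mm.
Euler critical load P_cr = π²EI/L_e² = π²×103000×1.496×10^6/2982² = 171000 N.
P_allow = P_cr/n = 171000/3.3 = 51820 N.

P_allow = 51.8 kN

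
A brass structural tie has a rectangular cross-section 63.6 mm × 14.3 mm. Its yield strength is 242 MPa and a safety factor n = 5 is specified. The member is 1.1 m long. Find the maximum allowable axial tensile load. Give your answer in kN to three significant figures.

σ_allow = 242/5 = 48.40 MPa.
A = 63.6×14.3 = 909.5 mm².
F_allow = σ_allow × A = 48.40×909.5 = 44020 N.

F_allow = 44.0 kN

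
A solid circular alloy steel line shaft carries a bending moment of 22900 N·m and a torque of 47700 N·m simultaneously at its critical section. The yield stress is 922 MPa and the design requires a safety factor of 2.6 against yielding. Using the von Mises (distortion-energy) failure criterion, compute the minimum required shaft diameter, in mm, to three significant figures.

σ_allow = σ_y/n = 922/2.6 = 354.6 MPa.
For a solid shaft σ_b = 32M/(πd³) and τ = 16T/(πd³), so the von Mises stress is σ' = (16/πd³)·√(4M²+3T²).
√(4M²+3T²) = √(4×(2.290×10^7)² + 3×(4.770×10^7)²) = 9.446×10^7 N·mm.
d³ = 16×9.446×10^7/(π×354.6) = 1.357×10^6 mm³.
d = 110.7 mm.

d = 111 mm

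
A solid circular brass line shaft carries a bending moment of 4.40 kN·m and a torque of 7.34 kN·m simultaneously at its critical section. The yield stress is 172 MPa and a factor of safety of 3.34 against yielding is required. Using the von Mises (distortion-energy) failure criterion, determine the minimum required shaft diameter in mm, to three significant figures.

σ_allow = σ_y/n = 172/3.34 = 51.50 MPa.
For a solid shaft σ_b = 32M/(πd³) and τ = 16T/(πd³), so the von Mises stress is σ' = (16/πd³)·√(4M²+3T²).
√(4M²+3T²) = √(4×(4.400×10^6)² + 3×(7.340×10^6)²) = 1.546×10^7 N·mm.
d³ = 16×1.546×10^7/(π×51.50) = 1.529×10^6 mm³.
d = 115.2 mm.

d = 115 mm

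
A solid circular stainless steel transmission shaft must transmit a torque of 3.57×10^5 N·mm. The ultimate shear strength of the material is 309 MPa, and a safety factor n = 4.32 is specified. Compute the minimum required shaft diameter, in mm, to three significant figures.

d = 29.4 mm

Allowable shear stress τ_allow = 309/4.32 = 71.53 MPa.
For a solid shaft τ = 16T/(πd³), so d³ = 16T/(π τ_allow) = 16×357000/(π×71.53) = 25420 mm³.
d = (25420)^(1/3) = 29.40 mm.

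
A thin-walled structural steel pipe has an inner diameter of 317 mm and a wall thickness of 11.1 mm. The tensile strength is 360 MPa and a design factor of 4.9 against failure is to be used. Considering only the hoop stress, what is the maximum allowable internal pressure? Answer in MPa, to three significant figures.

σ_allow = 360/4.9 = 73.47 MPa.
σ_h = pD/(2t) → p_allow = 2σ_allow t/D = 2×73.47×11.1/317 = 5.145 MPa.

p_allow = 5.15 MPa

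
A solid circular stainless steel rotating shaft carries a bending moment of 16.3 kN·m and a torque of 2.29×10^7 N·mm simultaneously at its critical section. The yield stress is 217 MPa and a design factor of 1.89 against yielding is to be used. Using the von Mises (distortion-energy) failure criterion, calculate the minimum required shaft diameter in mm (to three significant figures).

σ_allow = σ_y/n = 217/1.89 = 114.8 MPa.
For a solid shaft σ_b = 32M/(πd³) and τ = 16T/(πd³), so the von Mises stress is σ' = (16/πd³)·√(4M²+3T²).
√(4M²+3T²) = √(4×(1.630×10^7)² + 3×(2.290×10^7)²) = 5.134×10^7 N·mm.
d³ = 16×5.134×10^7/(π×114.8) = 2.277×10^6 mm³.
d = 131.6 mm.

d = 132 mm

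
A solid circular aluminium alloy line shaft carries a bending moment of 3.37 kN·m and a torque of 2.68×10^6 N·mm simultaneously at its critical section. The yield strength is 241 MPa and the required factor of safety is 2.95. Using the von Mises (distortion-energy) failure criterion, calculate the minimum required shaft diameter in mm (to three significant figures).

σ_allow = σ_y/n = 241/2.95 = 81.69 MPa.
For a solid shaft σ_b = 32M/(πd³) and τ = 16T/(πd³), so the von Mises stress is σ' = (16/πd³)·√(4M²+3T²).
√(4M²+3T²) = √(4×(3.370×10^6)² + 3×(2.680×10^6)²) = 8.184×10^6 N·mm.
d³ = 16×8.184×10^6/(π×81.69) = 510200 mm³.
d = 79.91 mm.

d = 79.9 mm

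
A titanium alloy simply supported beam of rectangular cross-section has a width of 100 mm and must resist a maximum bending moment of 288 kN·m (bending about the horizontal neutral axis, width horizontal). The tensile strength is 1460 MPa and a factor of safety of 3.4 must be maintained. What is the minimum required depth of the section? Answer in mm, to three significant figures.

h = 201 mm

σ_allow = 1460/3.4 = 429.4 MPa.
For a rectangular section σ = 6M/(bh²), so h² = 6M/(b σ_allow) = 6×2.8800×10^8/(100×429.4) = 40240 mm².
h = 200.6 mm.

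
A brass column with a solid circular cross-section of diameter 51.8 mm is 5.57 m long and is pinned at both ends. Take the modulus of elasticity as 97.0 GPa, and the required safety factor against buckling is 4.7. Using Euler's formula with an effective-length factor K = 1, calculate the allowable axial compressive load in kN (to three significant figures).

P_allow = 2.32 kN

I = πd⁴/64 = π×51.8⁴/64 = 353400 mm⁴.
Effective length L_e = KL = 1×5.57 m = 5570 mm.
Euler critical load P_cr = π²EI/L_e² = π²×97000×353400/5570² = 10910 N.
P_allow = P_cr/n = 10910/4.7 = 2320 N.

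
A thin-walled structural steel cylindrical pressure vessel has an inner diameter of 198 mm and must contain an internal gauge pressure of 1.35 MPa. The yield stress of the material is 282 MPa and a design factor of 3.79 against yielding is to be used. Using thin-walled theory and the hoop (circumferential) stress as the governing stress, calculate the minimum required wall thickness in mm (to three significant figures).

t = 1.80 mm

σ_allow = 282/3.79 = 74.41 MPa.
Hoop stress σ_h = pD/(2t), so t = pD/(2σ_allow) = 1.35×198/(2×74.41) = 1.796 mm.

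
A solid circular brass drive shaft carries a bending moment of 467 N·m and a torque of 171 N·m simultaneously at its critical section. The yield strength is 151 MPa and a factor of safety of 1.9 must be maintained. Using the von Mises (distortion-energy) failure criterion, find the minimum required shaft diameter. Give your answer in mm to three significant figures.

σ_allow = σ_y/n = 151/1.9 = 79.47 MPa.
For a solid shaft σ_b = 32M/(πd³) and τ = 16T/(πd³), so the von Mises stress is σ' = (16/πd³)·√(4M²+3T²).
√(4M²+3T²) = √(4×(467000)² + 3×(171000)²) = 979800 N·mm.
d³ = 16×979800/(π×79.47) = 62790 mm³.
d = 39.75 mm.

d = 39.7 mm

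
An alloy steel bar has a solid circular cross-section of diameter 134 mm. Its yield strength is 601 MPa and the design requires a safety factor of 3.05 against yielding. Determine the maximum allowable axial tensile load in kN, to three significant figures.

σ_allow = 601/3.05 = 197.0 MPa.
A = πd²/4 = π×134²/4 = 14100 mm².
F_allow = σ_allow × A = 197.0×14100 = 2.779×10^6 N.

F_allow = 2780 kN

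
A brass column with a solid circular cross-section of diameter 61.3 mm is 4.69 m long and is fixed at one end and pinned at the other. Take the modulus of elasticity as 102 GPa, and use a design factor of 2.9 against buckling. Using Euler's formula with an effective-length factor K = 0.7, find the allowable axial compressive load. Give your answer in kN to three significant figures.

P_allow = 22.3 kN

I = πd⁴/64 = π×61.3⁴/64 = 693100 mm⁴.
Effective length L_e = KL = 0.7×4.69 m = 3283 mm.
Euler critical load P_cr = π²EI/L_e² = π²×102000×693100/3283² = 64740 N.
P_allow = P_cr/n = 64740/2.9 = 22320 N.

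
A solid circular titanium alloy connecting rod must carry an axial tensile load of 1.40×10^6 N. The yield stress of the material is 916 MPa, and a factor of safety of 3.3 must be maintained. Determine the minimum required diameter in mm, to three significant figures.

Allowable stress σ_allow = 916/3.3 = 277.6 MPa.
Required area A = F/σ_allow = 1400000/277.6 = 5044 mm².
A = πd²/4 → d = √(4A/π) = 80.14 mm.

d = 80.1 mm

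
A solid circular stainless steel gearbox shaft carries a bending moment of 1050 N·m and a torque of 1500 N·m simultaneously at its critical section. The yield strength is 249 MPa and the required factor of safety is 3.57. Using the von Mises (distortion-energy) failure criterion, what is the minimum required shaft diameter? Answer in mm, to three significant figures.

σ_allow = σ_y/n = 249/3.57 = 69.75 MPa.
For a solid shaft σ_b = 32M/(πd³) and τ = 16T/(πd³), so the von Mises stress is σ' = (16/πd³)·√(4M²+3T²).
√(4M²+3T²) = √(4×(1.050×10^6)² + 3×(1.500×10^6)²) = 3.341×10^6 N·mm.
d³ = 16×3.341×10^6/(π×69.75) = 243900 mm³.
d = 62.48 mm.

d = 62.5 mm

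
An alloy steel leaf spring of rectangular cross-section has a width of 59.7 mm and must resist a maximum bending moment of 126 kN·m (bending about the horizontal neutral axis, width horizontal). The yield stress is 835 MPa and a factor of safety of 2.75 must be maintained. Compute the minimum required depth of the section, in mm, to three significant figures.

σ_allow = 835/2.75 = 303.6 MPa.
For a rectangular section σ = 6M/(bh²), so h² = 6M/(b σ_allow) = 6×1.2600×10^8/(59.7×303.6) = 41710 mm².
h = 204.2 mm.

h = 204 mm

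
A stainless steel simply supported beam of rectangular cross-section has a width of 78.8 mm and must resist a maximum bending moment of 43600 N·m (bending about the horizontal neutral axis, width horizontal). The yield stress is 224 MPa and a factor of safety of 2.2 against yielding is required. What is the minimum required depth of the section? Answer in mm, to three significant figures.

h = 181 mm

σ_allow = 224/2.2 = 101.8 MPa.
For a rectangular section σ = 6M/(bh²), so h² = 6M/(b σ_allow) = 6×4.3600×10^7/(78.8×101.8) = 32610 mm².
h = 180.6 mm.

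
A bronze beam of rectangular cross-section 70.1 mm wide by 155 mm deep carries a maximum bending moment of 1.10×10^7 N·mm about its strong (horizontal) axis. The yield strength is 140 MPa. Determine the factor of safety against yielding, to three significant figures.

n = 3.57

Section modulus S = bh²/6 = 70.1×155²/6 = 280700 mm³.
σ = M/S = 1.1000×10^7/280700 = 39.19 MPa.
n = 140/39.19 = 3.572.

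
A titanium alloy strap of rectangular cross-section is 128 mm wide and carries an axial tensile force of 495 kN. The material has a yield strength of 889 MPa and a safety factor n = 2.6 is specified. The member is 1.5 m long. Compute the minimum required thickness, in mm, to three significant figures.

t = 11.3 mm

σ_allow = 889/2.6 = 341.9 MPa.
Required area A = F/σ_allow = 495000/341.9 = 1448 mm².
t = A/w = 1448/128 = 11.31 mm.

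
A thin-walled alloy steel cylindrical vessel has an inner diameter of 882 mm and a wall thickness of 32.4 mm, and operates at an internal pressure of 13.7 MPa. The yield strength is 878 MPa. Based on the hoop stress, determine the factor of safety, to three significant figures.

n = 4.71

σ_h = pD/(2t) = 13.7×882/(2×32.4) = 186.5 MPa.
n = 878/186.5 = 4.708.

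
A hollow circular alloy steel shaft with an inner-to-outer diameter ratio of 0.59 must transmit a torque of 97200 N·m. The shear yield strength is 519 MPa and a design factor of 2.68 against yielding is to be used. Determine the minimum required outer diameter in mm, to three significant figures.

d_o = 143 mm

τ_allow = 519/2.68 = 193.7 MPa.
For a hollow shaft τ = 16T/[πd_o³(1−k⁴)] with k = 0.59, so 1−k⁴ = 0.8788.
d_o³ = 16T/[π τ_allow (1−k⁴)] = 16×9.7200×10^7/(π×193.7×0.8788) = 2.909×10^6 mm³.
d_o = 142.7 mm.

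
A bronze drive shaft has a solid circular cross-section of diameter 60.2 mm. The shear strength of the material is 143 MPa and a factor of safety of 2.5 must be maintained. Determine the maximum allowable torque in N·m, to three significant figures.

τ_allow = 143/2.5 = 57.20 MPa.
For a solid shaft T_allow = τ_allow·πd³/16; πd³/16 = π×60.2³/16 = 42840 mm³.
T_allow = 57.20×42840 = 2.450×10^6 N·mm = 2450 N·m.

T_allow = 2450 N·m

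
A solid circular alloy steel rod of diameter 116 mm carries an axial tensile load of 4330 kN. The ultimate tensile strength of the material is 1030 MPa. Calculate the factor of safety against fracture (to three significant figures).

A = πd²/4 = 10570 mm².
σ = F/A = 4330000/10570 = 409.7 MPa.
n = 1030/409.7 = 2.514.

n = 2.51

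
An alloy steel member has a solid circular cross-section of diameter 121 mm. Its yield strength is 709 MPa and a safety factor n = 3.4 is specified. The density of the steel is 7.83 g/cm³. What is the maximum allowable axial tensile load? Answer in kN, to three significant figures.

σ_allow = 709/3.4 = 208.5 MPa.
A = πd²/4 = π×121²/4 = 11500 mm².
F_allow = σ_allow × A = 208.5×11500 = 2.398×10^6 N.

F_allow = 2400 kN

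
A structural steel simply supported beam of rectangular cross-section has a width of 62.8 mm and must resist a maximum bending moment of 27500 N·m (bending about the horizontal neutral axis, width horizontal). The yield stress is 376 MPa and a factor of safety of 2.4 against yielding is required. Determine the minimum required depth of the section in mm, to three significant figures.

σ_allow = 376/2.4 = 156.7 MPa.
For a rectangular section σ = 6M/(bh²), so h² = 6M/(b σ_allow) = 6×2.7500×10^7/(62.8×156.7) = 16770 mm².
h = 129.5 mm.

h = 130 mm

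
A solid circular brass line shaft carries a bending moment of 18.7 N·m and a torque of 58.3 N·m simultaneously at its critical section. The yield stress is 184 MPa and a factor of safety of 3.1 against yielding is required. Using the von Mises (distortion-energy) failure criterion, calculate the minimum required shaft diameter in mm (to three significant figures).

d = 21.0 mm

σ_allow = σ_y/n = 184/3.1 = 59.35 MPa.
For a solid shaft σ_b = 32M/(πd³) and τ = 16T/(πd³), so the von Mises stress is σ' = (16/πd³)·√(4M²+3T²).
√(4M²+3T²) = √(4×(18700)² + 3×(58300)²) = 107700 N·mm.
d³ = 16×107700/(π×59.35) = 9240 mm³.
d = 20.98 mm.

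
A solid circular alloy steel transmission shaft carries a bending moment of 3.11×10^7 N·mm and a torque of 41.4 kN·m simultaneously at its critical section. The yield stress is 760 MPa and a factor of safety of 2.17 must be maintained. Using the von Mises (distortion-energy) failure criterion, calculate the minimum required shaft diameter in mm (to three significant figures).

d = 111 mm

σ_allow = σ_y/n = 760/2.17 = 350.2 MPa.
For a solid shaft σ_b = 32M/(πd³) and τ = 16T/(πd³), so the von Mises stress is σ' = (16/πd³)·√(4M²+3T²).
√(4M²+3T²) = √(4×(3.110×10^7)² + 3×(4.140×10^7)²) = 9.492×10^7 N·mm.
d³ = 16×9.492×10^7/(π×350.2) = 1.380×10^6 mm³.
d = 111.3 mm.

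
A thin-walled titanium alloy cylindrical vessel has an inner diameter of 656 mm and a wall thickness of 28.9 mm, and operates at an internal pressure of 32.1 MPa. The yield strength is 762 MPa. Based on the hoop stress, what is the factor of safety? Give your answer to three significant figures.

σ_h = pD/(2t) = 32.1×656/(2×28.9) = 364.3 MPa.
n = 762/364.3 = 2.092.

n = 2.09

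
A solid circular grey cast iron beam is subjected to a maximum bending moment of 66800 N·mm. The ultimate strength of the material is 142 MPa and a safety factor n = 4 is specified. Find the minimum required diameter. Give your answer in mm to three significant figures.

σ_allow = 142/4 = 35.50 MPa.
For a solid circular section σ = 32M/(πd³), so d³ = 32M/(π σ_allow) = 32×66800/(π×35.50) = 19170 mm³.
d = 26.76 mm.

d = 26.8 mm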